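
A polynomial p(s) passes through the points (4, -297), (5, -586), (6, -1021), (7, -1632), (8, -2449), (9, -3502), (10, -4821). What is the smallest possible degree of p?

3

Forward differences of the values at s = 4, 5, 6, 7, 8, 9, 10:
  p  : -297  -586  -1021  -1632  -2449  -3502  -4821
  Δ  : -289  -435  -611  -817  -1053  -1319
  Δ^2: -146  -176  -206  -236  -266
  Δ^3: -30  -30  -30  -30
  Δ^4: 0  0  0
  Δ^5: 0  0
  Δ^6: 0
The third differences are constant (-30) and nonzero, while all higher differences vanish, so the minimal degree is 3.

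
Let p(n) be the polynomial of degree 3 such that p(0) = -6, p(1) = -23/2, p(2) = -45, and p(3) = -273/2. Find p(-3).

285/2

Write p(n) = an^3 + bn^2 + cn + d. Substituting each data point gives a linear system:
  d = -6
  a + b + c + d = -23/2
  8a + 4b + 2c + d = -45
  27a + 9b + 3c + d = -273/2
Solving the system yields a = -5, b = 1, c = -3/2, d = -6.
So p(n) = -5n^3 + n^2 - (3/2)n - 6.
Then p(-3) = 285/2.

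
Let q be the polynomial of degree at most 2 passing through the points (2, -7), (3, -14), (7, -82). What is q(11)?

-214

Using the Lagrange interpolation formula with nodes 2, 3, 7:
  L_0(t) = (t - 3)(t - 7) / 5
  L_1(t) = (t - 2)(t - 7) / -4
  L_2(t) = (t - 2)(t - 3) / 20
Then q(t) = -7·L_0(t) - 14·L_1(t) - 82·L_2(t).
Expanding and collecting terms gives q(t) = -2t² + 3t - 5.
Evaluating at t = 11: q(11) = -214.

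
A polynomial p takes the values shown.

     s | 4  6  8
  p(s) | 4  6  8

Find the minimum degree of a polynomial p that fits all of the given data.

Forward differences of the values at s = 4, 6, 8:
  p  : 4  6  8
  Δ  : 2  2
  Δ^2: 0
The first differences are constant (2) and nonzero, while all higher differences vanish, so the minimal degree is 1.

1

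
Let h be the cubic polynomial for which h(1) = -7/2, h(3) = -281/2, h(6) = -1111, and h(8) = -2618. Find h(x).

Using the Lagrange interpolation formula with nodes 1, 3, 6, 8:
  L_0(x) = (x - 3)(x - 6)(x - 8) / -70
  L_1(x) = (x - 1)(x - 6)(x - 8) / 30
  L_2(x) = (x - 1)(x - 3)(x - 8) / -30
  L_3(x) = (x - 1)(x - 3)(x - 6) / 70
Then h(x) = -7/2·L_0(x) - 281/2·L_1(x) - 1111·L_2(x) - 2618·L_3(x).
Expanding and collecting terms gives h(x) = -5x^3 - x^2 + (1/2)x + 2.
Check: h(3) = -281/2. ✓

h(x) = -5x^3 - x^2 + (1/2)x + 2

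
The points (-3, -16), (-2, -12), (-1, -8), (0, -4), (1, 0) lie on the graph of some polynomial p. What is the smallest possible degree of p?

1

Forward differences of the values at t = -3, -2, -1, 0, 1:
  p  : -16  -12  -8  -4  0
  Δ  : 4  4  4  4
  Δ^2: 0  0  0
  Δ^3: 0  0
  Δ^4: 0
The first differences are constant (4) and nonzero, while all higher differences vanish, so the minimal degree is 1.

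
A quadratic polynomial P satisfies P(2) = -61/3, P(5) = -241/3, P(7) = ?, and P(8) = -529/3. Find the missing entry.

-421/3

The 3 known points determine the degree-2 polynomial uniquely.
Write P(s) = as^2 + bs + c. Substituting each data point gives a linear system:
  4a + 2b + c = -61/3
  25a + 5b + c = -241/3
  64a + 8b + c = -529/3
Solving the system yields a = -2, b = -6, c = -1/3.
So P(s) = -2s² - 6s - 1/3.
Then P(7) = -421/3.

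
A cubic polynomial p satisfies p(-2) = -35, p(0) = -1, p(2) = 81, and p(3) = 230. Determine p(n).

Using the Lagrange interpolation formula with nodes -2, 0, 2, 3:
  L_0(n) = n(n - 2)(n - 3) / -40
  L_1(n) = (n + 2)(n - 2)(n - 3) / 12
  L_2(n) = (n + 2)n(n - 3) / -8
  L_3(n) = (n + 2)n(n - 2) / 15
Then p(n) = -35·L_0(n) - 1·L_1(n) + 81·L_2(n) + 230·L_3(n).
Expanding and collecting terms gives p(n) = 6n³ + 6n² + 5n - 1.
Check: p(3) = 230. ✓

p(n) = 6n^3 + 6n^2 + 5n - 1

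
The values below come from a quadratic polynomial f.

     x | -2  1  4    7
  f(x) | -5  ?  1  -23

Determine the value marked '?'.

7

On equispaced nodes a degree-2 polynomial has vanishing third forward difference, so
  - f(-2) + 3·f(1) - 3·f(4) + f(7) = 0.
Substituting the known values and solving for f(1):
  3·f(1) = 21
  f(1) = 7.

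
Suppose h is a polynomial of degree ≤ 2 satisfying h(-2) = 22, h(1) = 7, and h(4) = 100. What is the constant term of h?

0

Write h(s) = as^2 + bs + c. Substituting each data point gives a linear system:
  4a - 2b + c = 22
  a + b + c = 7
  16a + 4b + c = 100
Solving the system yields a = 6, b = 1, c = 0.
So h(s) = 6s^2 + s.
The constant term is 0.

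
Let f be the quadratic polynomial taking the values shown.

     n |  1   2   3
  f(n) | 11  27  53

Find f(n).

Write f(n) = an^2 + bn + c. Substituting each data point gives a linear system:
  a + b + c = 11
  4a + 2b + c = 27
  9a + 3b + c = 53
Solving the system yields a = 5, b = 1, c = 5.
So f(n) = 5n^2 + n + 5.
Check: f(2) = 27. ✓

f(n) = 5n^2 + n + 5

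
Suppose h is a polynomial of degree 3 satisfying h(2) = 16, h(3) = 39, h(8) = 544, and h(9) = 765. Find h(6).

Using the Lagrange interpolation formula with nodes 2, 3, 8, 9:
  L_0(s) = (s - 3)(s - 8)(s - 9) / -42
  L_1(s) = (s - 2)(s - 8)(s - 9) / 30
  L_2(s) = (s - 2)(s - 3)(s - 9) / -30
  L_3(s) = (s - 2)(s - 3)(s - 8) / 42
Then h(s) = 16·L_0(s) + 39·L_1(s) + 544·L_2(s) + 765·L_3(s).
Expanding and collecting terms gives h(s) = s³ + 4s.
Evaluating at s = 6: h(6) = 240.

240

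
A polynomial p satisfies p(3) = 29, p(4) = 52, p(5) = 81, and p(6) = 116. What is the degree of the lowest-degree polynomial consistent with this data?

2

Forward differences of the values at u = 3, 4, 5, 6:
  p  : 29  52  81  116
  Δ  : 23  29  35
  Δ^2: 6  6
  Δ^3: 0
The second differences are constant (6) and nonzero, while all higher differences vanish, so the minimal degree is 2.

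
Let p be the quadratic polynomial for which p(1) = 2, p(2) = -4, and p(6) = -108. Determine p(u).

p(u) = -4u^2 + 6u

Using the Lagrange interpolation formula with nodes 1, 2, 6:
  L_0(u) = (u - 2)(u - 6) / 5
  L_1(u) = (u - 1)(u - 6) / -4
  L_2(u) = (u - 1)(u - 2) / 20
Then p(u) = 2·L_0(u) - 4·L_1(u) - 108·L_2(u).
Expanding and collecting terms gives p(u) = -4u^2 + 6u.
Check: p(2) = -4. ✓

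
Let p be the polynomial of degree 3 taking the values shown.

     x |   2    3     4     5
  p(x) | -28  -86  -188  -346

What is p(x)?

p(x) = -2x^3 - 4x^2 + 4

Using the Lagrange interpolation formula with nodes 2, 3, 4, 5:
  L_0(x) = (x - 3)(x - 4)(x - 5) / -6
  L_1(x) = (x - 2)(x - 4)(x - 5) / 2
  L_2(x) = (x - 2)(x - 3)(x - 5) / -2
  L_3(x) = (x - 2)(x - 3)(x - 4) / 6
Then p(x) = -28·L_0(x) - 86·L_1(x) - 188·L_2(x) - 346·L_3(x).
Expanding and collecting terms gives p(x) = -2x³ - 4x² + 4.
Check: p(4) = -188. ✓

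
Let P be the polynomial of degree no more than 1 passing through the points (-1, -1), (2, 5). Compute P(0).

Using the Lagrange interpolation formula with nodes -1, 2:
  L_0(s) = (s - 2) / -3
  L_1(s) = (s + 1) / 3
Then P(s) = -1·L_0(s) + 5·L_1(s).
Expanding and collecting terms gives P(s) = 2s + 1.
Evaluating at s = 0: P(0) = 1.

1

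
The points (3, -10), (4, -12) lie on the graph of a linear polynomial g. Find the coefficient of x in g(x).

Write g(x) = ax + b. Substituting each data point gives a linear system:
  3a + b = -10
  4a + b = -12
Solving the system yields a = -2, b = -4.
So g(x) = -2x - 4.
The leading coefficient is -2.

-2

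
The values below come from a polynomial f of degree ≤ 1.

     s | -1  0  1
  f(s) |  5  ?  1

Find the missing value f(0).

On equispaced nodes a degree-1 polynomial has vanishing second forward difference, so
  f(-1) - 2·f(0) + f(1) = 0.
Substituting the known values and solving for f(0):
  -2·f(0) = -6
  f(0) = 3.

3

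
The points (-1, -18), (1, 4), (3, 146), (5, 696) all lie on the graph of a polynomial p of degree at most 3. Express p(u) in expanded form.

Using the Lagrange interpolation formula with nodes -1, 1, 3, 5:
  L_0(u) = (u - 1)(u - 3)(u - 5) / -48
  L_1(u) = (u + 1)(u - 3)(u - 5) / 16
  L_2(u) = (u + 1)(u - 1)(u - 5) / -16
  L_3(u) = (u + 1)(u - 1)(u - 3) / 48
Then p(u) = -18·L_0(u) + 4·L_1(u) + 146·L_2(u) + 696·L_3(u).
Expanding and collecting terms gives p(u) = 6u³ - 3u² + 5u - 4.
Check: p(-1) = -18. ✓

p(u) = 6u^3 - 3u^2 + 5u - 4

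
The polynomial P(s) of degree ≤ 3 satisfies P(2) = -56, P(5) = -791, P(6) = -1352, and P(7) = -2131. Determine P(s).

P(s) = -6s^3 - s^2 - 4s + 4

Using the Lagrange interpolation formula with nodes 2, 5, 6, 7:
  L_0(s) = (s - 5)(s - 6)(s - 7) / -60
  L_1(s) = (s - 2)(s - 6)(s - 7) / 6
  L_2(s) = (s - 2)(s - 5)(s - 7) / -4
  L_3(s) = (s - 2)(s - 5)(s - 6) / 10
Then P(s) = -56·L_0(s) - 791·L_1(s) - 1352·L_2(s) - 2131·L_3(s).
Expanding and collecting terms gives P(s) = -6s^3 - s^2 - 4s + 4.
Check: P(2) = -56. ✓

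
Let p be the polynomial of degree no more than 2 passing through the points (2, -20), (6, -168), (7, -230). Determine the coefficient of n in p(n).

Write p(n) = an^2 + bn + c. Substituting each data point gives a linear system:
  4a + 2b + c = -20
  36a + 6b + c = -168
  49a + 7b + c = -230
Solving the system yields a = -5, b = 3, c = -6.
So p(n) = -5n^2 + 3n - 6.
The coefficient of n is 3.

3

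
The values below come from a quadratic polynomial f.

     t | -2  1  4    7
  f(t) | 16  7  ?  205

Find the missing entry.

70

The 3 known points determine the degree-2 polynomial uniquely.
Write f(t) = at^2 + bt + c. Substituting each data point gives a linear system:
  4a - 2b + c = 16
  a + b + c = 7
  49a + 7b + c = 205
Solving the system yields a = 4, b = 1, c = 2.
So f(t) = 4t² + t + 2.
Then f(4) = 70.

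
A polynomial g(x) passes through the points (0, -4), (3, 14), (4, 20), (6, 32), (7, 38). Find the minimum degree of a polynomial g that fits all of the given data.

1

Divided differences on the nodes 0, 3, 4, 6, 7:
  order 0: -4  14  20  32  38
  order 1: 6  6  6  6
  order 2: 0  0  0
  order 3: 0  0
  order 4: 0
The order-1 divided differences are all 6 (nonzero) and every higher order vanishes, so the data lies on a polynomial of degree exactly 1.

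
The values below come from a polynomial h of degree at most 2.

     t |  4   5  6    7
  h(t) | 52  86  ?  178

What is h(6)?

On equispaced nodes a degree-2 polynomial has vanishing third forward difference, so
  - h(4) + 3·h(5) - 3·h(6) + h(7) = 0.
Substituting the known values and solving for h(6):
  -3·h(6) = -384
  h(6) = 128.

128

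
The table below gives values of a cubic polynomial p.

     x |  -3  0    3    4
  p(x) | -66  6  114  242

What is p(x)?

Using the Lagrange interpolation formula with nodes -3, 0, 3, 4:
  L_0(x) = x(x - 3)(x - 4) / -126
  L_1(x) = (x + 3)(x - 3)(x - 4) / 36
  L_2(x) = (x + 3)x(x - 4) / -18
  L_3(x) = (x + 3)x(x - 3) / 28
Then p(x) = -66·L_0(x) + 6·L_1(x) + 114·L_2(x) + 242·L_3(x).
Expanding and collecting terms gives p(x) = 3x^3 + 2x^2 + 3x + 6.
Check: p(-3) = -66. ✓

p(x) = 3x^3 + 2x^2 + 3x + 6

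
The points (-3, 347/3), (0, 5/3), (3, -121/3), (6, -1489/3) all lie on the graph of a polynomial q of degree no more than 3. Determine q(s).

Write q(s) = as^3 + bs^2 + cs + d. Substituting each data point gives a linear system:
  -27a + 9b - 3c + d = 347/3
  d = 5/3
  27a + 9b + 3c + d = -121/3
  216a + 36b + 6c + d = -1489/3
Solving the system yields a = -3, b = 4, c = 1, d = 5/3.
So q(s) = -3s³ + 4s² + s + 5/3.
Check: q(3) = -121/3. ✓

q(s) = -3s^3 + 4s^2 + s + 5/3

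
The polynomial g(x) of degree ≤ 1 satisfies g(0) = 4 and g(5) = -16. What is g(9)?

Using the Lagrange interpolation formula with nodes 0, 5:
  L_0(x) = (x - 5) / -5
  L_1(x) = x / 5
Then g(x) = 4·L_0(x) - 16·L_1(x).
Expanding and collecting terms gives g(x) = -4x + 4.
Evaluating at x = 9: g(9) = -32.

-32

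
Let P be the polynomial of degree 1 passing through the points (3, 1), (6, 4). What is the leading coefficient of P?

Write P(u) = au + b. Substituting each data point gives a linear system:
  3a + b = 1
  6a + b = 4
Solving the system yields a = 1, b = -2.
So P(u) = u - 2.
The leading coefficient is 1.

1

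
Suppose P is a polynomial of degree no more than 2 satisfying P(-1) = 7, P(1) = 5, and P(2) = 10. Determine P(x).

Using the Lagrange interpolation formula with nodes -1, 1, 2:
  L_0(x) = (x - 1)(x - 2) / 6
  L_1(x) = (x + 1)(x - 2) / -2
  L_2(x) = (x + 1)(x - 1) / 3
Then P(x) = 7·L_0(x) + 5·L_1(x) + 10·L_2(x).
Expanding and collecting terms gives P(x) = 2x² - x + 4.
Check: P(2) = 10. ✓

P(x) = 2x^2 - x + 4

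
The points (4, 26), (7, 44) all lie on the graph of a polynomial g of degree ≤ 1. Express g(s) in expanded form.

g(s) = 6s + 2

Write g(s) = as + b. Substituting each data point gives a linear system:
  4a + b = 26
  7a + b = 44
Solving the system yields a = 6, b = 2.
So g(s) = 6s + 2.
Check: g(7) = 44. ✓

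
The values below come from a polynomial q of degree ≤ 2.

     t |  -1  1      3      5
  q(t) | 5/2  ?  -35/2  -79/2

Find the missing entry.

-7/2

The 3 known points determine the degree-2 polynomial uniquely.
Write q(t) = at^2 + bt + c. Substituting each data point gives a linear system:
  a - b + c = 5/2
  9a + 3b + c = -35/2
  25a + 5b + c = -79/2
Solving the system yields a = -1, b = -3, c = 1/2.
So q(t) = -t^2 - 3t + 1/2.
Then q(1) = -7/2.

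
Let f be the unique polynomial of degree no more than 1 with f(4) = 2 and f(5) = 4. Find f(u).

f(u) = 2u - 6

Write f(u) = au + b. Substituting each data point gives a linear system:
  4a + b = 2
  5a + b = 4
Solving the system yields a = 2, b = -6.
So f(u) = 2u - 6.
Check: f(4) = 2. ✓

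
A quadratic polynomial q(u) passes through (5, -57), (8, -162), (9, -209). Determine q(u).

Using the Lagrange interpolation formula with nodes 5, 8, 9:
  L_0(u) = (u - 8)(u - 9) / 12
  L_1(u) = (u - 5)(u - 9) / -3
  L_2(u) = (u - 5)(u - 8) / 4
Then q(u) = -57·L_0(u) - 162·L_1(u) - 209·L_2(u).
Expanding and collecting terms gives q(u) = -3u² + 4u - 2.
Check: q(8) = -162. ✓

q(u) = -3u^2 + 4u - 2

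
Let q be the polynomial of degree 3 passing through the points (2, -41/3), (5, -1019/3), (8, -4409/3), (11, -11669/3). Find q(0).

-3

Write q(n) = an^3 + bn^2 + cn + d. Substituting each data point gives a linear system:
  8a + 4b + 2c + d = -41/3
  125a + 25b + 5c + d = -1019/3
  512a + 64b + 8c + d = -4409/3
  1331a + 121b + 11c + d = -11669/3
Solving the system yields a = -3, b = 1/3, c = 6, d = -3.
So q(n) = -3n³ + (1/3)n² + 6n - 3.
Then q(0) = -3.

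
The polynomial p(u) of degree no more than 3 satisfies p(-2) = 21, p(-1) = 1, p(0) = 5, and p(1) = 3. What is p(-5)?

Using the Lagrange interpolation formula with nodes -2, -1, 0, 1:
  L_0(u) = (u + 1)u(u - 1) / -6
  L_1(u) = (u + 2)u(u - 1) / 2
  L_2(u) = (u + 2)(u + 1)(u - 1) / -2
  L_3(u) = (u + 2)(u + 1)u / 6
Then p(u) = 21·L_0(u) + 1·L_1(u) + 5·L_2(u) + 3·L_3(u).
Expanding and collecting terms gives p(u) = -5u^3 - 3u^2 + 6u + 5.
Evaluating at u = -5: p(-5) = 525.

525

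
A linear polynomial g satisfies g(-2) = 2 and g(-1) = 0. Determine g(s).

Using the Lagrange interpolation formula with nodes -2, -1:
  L_0(s) = (s + 1) / -1
  L_1(s) = (s + 2) / 1
Then g(s) = 2·L_0(s) + 0·L_1(s).
Expanding and collecting terms gives g(s) = -2s - 2.
Check: g(-2) = 2. ✓

g(s) = -2s - 2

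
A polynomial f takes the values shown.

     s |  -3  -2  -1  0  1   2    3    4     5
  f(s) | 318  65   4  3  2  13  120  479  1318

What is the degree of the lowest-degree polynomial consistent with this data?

Forward differences of the values at s = -3, -2, -1, 0, 1, 2, 3, 4, 5:
  f  : 318  65  4  3  2  13  120  479  1318
  Δ  : -253  -61  -1  -1  11  107  359  839
  Δ^2: 192  60  0  12  96  252  480
  Δ^3: -132  -60  12  84  156  228
  Δ^4: 72  72  72  72  72
  Δ^5: 0  0  0  0
  Δ^6: 0  0  0
  Δ^7: 0  0
  Δ^8: 0
The fourth differences are constant (72) and nonzero, while all higher differences vanish, so the minimal degree is 4.

4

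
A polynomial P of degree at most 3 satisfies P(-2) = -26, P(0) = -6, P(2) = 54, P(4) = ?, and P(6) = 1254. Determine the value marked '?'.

On equispaced nodes a degree-3 polynomial has vanishing fourth forward difference, so
  P(-2) - 4·P(0) + 6·P(2) - 4·P(4) + P(6) = 0.
Substituting the known values and solving for P(4):
  -4·P(4) = -1576
  P(4) = 394.

394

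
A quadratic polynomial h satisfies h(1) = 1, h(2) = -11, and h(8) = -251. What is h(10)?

Write h(n) = an^2 + bn + c. Substituting each data point gives a linear system:
  a + b + c = 1
  4a + 2b + c = -11
  64a + 8b + c = -251
Solving the system yields a = -4, b = 0, c = 5.
So h(n) = -4n² + 5.
Then h(10) = -395.

-395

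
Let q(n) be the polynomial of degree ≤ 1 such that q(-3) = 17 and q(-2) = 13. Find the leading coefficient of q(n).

-4

Write q(n) = an + b. Substituting each data point gives a linear system:
  -3a + b = 17
  -2a + b = 13
Solving the system yields a = -4, b = 5.
So q(n) = -4n + 5.
The leading coefficient is -4.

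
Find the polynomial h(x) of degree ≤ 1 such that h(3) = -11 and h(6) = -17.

Write h(x) = ax + b. Substituting each data point gives a linear system:
  3a + b = -11
  6a + b = -17
Solving the system yields a = -2, b = -5.
So h(x) = -2x - 5.
Check: h(3) = -11. ✓

h(x) = -2x - 5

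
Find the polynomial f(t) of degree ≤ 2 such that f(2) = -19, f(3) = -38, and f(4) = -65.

Using the Lagrange interpolation formula with nodes 2, 3, 4:
  L_0(t) = (t - 3)(t - 4) / 2
  L_1(t) = (t - 2)(t - 4) / -1
  L_2(t) = (t - 2)(t - 3) / 2
Then f(t) = -19·L_0(t) - 38·L_1(t) - 65·L_2(t).
Expanding and collecting terms gives f(t) = -4t² + t - 5.
Check: f(3) = -38. ✓

f(t) = -4t^2 + t - 5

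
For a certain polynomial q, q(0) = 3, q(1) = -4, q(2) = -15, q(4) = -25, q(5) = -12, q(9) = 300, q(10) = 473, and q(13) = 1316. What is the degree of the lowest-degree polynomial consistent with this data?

3

Divided differences on the nodes 0, 1, 2, 4, 5, 9, 10, 13:
  order 0: 3  -4  -15  -25  -12  300  473  1316
  order 1: -7  -11  -5  13  78  173  281
  order 2: -2  2  6  13  19  27
  order 3: 1  1  1  1  1
  order 4: 0  0  0  0
  order 5: 0  0  0
  order 6: 0  0
  order 7: 0
The order-3 divided differences are all 1 (nonzero) and every higher order vanishes, so the data lies on a polynomial of degree exactly 3.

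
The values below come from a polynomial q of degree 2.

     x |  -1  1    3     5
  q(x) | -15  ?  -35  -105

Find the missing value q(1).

The 3 known points determine the degree-2 polynomial uniquely.
Write q(x) = ax^2 + bx + c. Substituting each data point gives a linear system:
  a - b + c = -15
  9a + 3b + c = -35
  25a + 5b + c = -105
Solving the system yields a = -5, b = 5, c = -5.
So q(x) = -5x^2 + 5x - 5.
Then q(1) = -5.

-5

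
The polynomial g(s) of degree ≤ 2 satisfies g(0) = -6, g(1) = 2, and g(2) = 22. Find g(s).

Using the Lagrange interpolation formula with nodes 0, 1, 2:
  L_0(s) = (s - 1)(s - 2) / 2
  L_1(s) = s(s - 2) / -1
  L_2(s) = s(s - 1) / 2
Then g(s) = -6·L_0(s) + 2·L_1(s) + 22·L_2(s).
Expanding and collecting terms gives g(s) = 6s^2 + 2s - 6.
Check: g(0) = -6. ✓

g(s) = 6s^2 + 2s - 6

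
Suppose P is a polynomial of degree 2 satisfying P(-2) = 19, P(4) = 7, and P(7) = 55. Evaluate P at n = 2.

Write P(n) = an^2 + bn + c. Substituting each data point gives a linear system:
  4a - 2b + c = 19
  16a + 4b + c = 7
  49a + 7b + c = 55
Solving the system yields a = 2, b = -6, c = -1.
So P(n) = 2n² - 6n - 1.
Then P(2) = -5.

-5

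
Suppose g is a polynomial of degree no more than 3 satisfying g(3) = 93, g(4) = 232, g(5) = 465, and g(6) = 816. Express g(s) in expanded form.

g(s) = 4s^3 - s^2 - 2s

Write g(s) = as^3 + bs^2 + cs + d. Substituting each data point gives a linear system:
  27a + 9b + 3c + d = 93
  64a + 16b + 4c + d = 232
  125a + 25b + 5c + d = 465
  216a + 36b + 6c + d = 816
Solving the system yields a = 4, b = -1, c = -2, d = 0.
So g(s) = 4s^3 - s^2 - 2s.
Check: g(5) = 465. ✓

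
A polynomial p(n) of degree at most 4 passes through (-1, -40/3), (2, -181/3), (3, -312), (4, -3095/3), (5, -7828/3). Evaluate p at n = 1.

-20/3

Write p(n) = an^4 + bn^3 + cn^2 + dn + e. Substituting each data point gives a linear system:
  a - b + c - d + e = -40/3
  16a + 8b + 4c + 2d + e = -181/3
  81a + 27b + 9c + 3d + e = -312
  256a + 64b + 16c + 4d + e = -3095/3
  625a + 125b + 25c + 5d + e = -7828/3
Solving the system yields a = -5, b = 5, c = -4, d = -5/3, e = -1.
So p(n) = -5n^4 + 5n^3 - 4n^2 - (5/3)n - 1.
Then p(1) = -20/3.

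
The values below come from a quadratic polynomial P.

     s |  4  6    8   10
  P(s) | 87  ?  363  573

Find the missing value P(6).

On equispaced nodes a degree-2 polynomial has vanishing third forward difference, so
  - P(4) + 3·P(6) - 3·P(8) + P(10) = 0.
Substituting the known values and solving for P(6):
  3·P(6) = 603
  P(6) = 201.

201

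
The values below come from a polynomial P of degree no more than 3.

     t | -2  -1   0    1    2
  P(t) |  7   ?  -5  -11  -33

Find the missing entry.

The 4 known points determine the degree-3 polynomial uniquely.
Write P(t) = at^3 + bt^2 + ct + d. Substituting each data point gives a linear system:
  -8a + 4b - 2c + d = 7
  d = -5
  a + b + c + d = -11
  8a + 4b + 2c + d = -33
Solving the system yields a = -2, b = -2, c = -2, d = -5.
So P(t) = -2t³ - 2t² - 2t - 5.
Then P(-1) = -3.

-3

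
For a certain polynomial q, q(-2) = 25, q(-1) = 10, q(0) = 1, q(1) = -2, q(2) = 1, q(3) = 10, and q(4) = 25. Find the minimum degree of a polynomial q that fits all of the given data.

Forward differences of the values at s = -2, -1, 0, 1, 2, 3, 4:
  q  : 25  10  1  -2  1  10  25
  Δ  : -15  -9  -3  3  9  15
  Δ^2: 6  6  6  6  6
  Δ^3: 0  0  0  0
  Δ^4: 0  0  0
  Δ^5: 0  0
  Δ^6: 0
The second differences are constant (6) and nonzero, while all higher differences vanish, so the minimal degree is 2.

2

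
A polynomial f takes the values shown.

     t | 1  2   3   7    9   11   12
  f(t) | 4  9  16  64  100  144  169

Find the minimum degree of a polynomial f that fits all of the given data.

Divided differences on the nodes 1, 2, 3, 7, 9, 11, 12:
  order 0: 4  9  16  64  100  144  169
  order 1: 5  7  12  18  22  25
  order 2: 1  1  1  1  1
  order 3: 0  0  0  0
  order 4: 0  0  0
  order 5: 0  0
  order 6: 0
The order-2 divided differences are all 1 (nonzero) and every higher order vanishes, so the data lies on a polynomial of degree exactly 2.

2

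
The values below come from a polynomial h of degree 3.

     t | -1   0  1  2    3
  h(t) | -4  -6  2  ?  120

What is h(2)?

38

On equispaced nodes a degree-3 polynomial has vanishing fourth forward difference, so
  h(-1) - 4·h(0) + 6·h(1) - 4·h(2) + h(3) = 0.
Substituting the known values and solving for h(2):
  -4·h(2) = -152
  h(2) = 38.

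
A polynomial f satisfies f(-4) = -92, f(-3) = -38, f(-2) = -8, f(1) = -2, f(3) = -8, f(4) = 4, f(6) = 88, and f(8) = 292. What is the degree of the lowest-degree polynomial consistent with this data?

3

Divided differences on the nodes -4, -3, -2, 1, 3, 4, 6, 8:
  order 0: -92  -38  -8  -2  -8  4  88  292
  order 1: 54  30  2  -3  12  42  102
  order 2: -12  -7  -1  5  10  15
  order 3: 1  1  1  1  1
  order 4: 0  0  0  0
  order 5: 0  0  0
  order 6: 0  0
  order 7: 0
The order-3 divided differences are all 1 (nonzero) and every higher order vanishes, so the data lies on a polynomial of degree exactly 3.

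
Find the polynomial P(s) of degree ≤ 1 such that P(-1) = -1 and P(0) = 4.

P(s) = 5s + 4

Write P(s) = as + b. Substituting each data point gives a linear system:
  -a + b = -1
  b = 4
Solving the system yields a = 5, b = 4.
So P(s) = 5s + 4.
Check: P(-1) = -1. ✓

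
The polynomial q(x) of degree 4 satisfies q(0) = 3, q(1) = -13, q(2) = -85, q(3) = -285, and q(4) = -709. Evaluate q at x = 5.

-1477

Write q(x) = ax^4 + bx^3 + cx^2 + dx + e. Substituting each data point gives a linear system:
  e = 3
  a + b + c + d + e = -13
  16a + 8b + 4c + 2d + e = -85
  81a + 27b + 9c + 3d + e = -285
  256a + 64b + 16c + 4d + e = -709
Solving the system yields a = -1, b = -6, c = -3, d = -6, e = 3.
So q(x) = -x⁴ - 6x³ - 3x² - 6x + 3.
Then q(5) = -1477.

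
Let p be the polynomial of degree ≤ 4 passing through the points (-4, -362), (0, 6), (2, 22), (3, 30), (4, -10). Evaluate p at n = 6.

Using the Lagrange interpolation formula with nodes -4, 0, 2, 3, 4:
  L_0(n) = n(n - 2)(n - 3)(n - 4) / 1344
  L_1(n) = (n + 4)(n - 2)(n - 3)(n - 4) / -96
  L_2(n) = (n + 4)n(n - 3)(n - 4) / 24
  L_3(n) = (n + 4)n(n - 2)(n - 4) / -21
  L_4(n) = (n + 4)n(n - 2)(n - 3) / 64
Then p(n) = -362·L_0(n) + 6·L_1(n) + 22·L_2(n) + 30·L_3(n) - 10·L_4(n).
Expanding and collecting terms gives p(n) = -n⁴ + 3n³ + 4n² - 4n + 6.
Evaluating at n = 6: p(6) = -522.

-522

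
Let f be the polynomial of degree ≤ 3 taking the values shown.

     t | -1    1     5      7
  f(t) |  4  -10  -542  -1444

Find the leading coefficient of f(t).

-4

Write f(t) = at^3 + bt^2 + ct + d. Substituting each data point gives a linear system:
  -a + b - c + d = 4
  a + b + c + d = -10
  125a + 25b + 5c + d = -542
  343a + 49b + 7c + d = -1444
Solving the system yields a = -4, b = -1, c = -3, d = -2.
So f(t) = -4t^3 - t^2 - 3t - 2.
The leading coefficient is -4.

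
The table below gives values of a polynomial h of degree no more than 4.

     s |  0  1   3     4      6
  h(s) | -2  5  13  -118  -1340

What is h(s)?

Write h(s) = as^4 + bs^3 + cs^2 + ds + e. Substituting each data point gives a linear system:
  e = -2
  a + b + c + d + e = 5
  81a + 27b + 9c + 3d + e = 13
  256a + 64b + 16c + 4d + e = -118
  1296a + 216b + 36c + 6d + e = -1340
Solving the system yields a = -2, b = 5, c = 5, d = -1, e = -2.
So h(s) = -2s^4 + 5s^3 + 5s^2 - s - 2.
Check: h(0) = -2. ✓

h(s) = -2s^4 + 5s^3 + 5s^2 - s - 2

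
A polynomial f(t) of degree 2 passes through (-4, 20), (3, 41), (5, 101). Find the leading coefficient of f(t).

3

Write f(t) = at^2 + bt + c. Substituting each data point gives a linear system:
  16a - 4b + c = 20
  9a + 3b + c = 41
  25a + 5b + c = 101
Solving the system yields a = 3, b = 6, c = -4.
So f(t) = 3t² + 6t - 4.
The leading coefficient is 3.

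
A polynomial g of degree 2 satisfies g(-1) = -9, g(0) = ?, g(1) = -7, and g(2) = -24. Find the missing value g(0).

The 3 known points determine the degree-2 polynomial uniquely.
Write g(s) = as^2 + bs + c. Substituting each data point gives a linear system:
  a - b + c = -9
  a + b + c = -7
  4a + 2b + c = -24
Solving the system yields a = -6, b = 1, c = -2.
So g(s) = -6s^2 + s - 2.
Then g(0) = -2.

-2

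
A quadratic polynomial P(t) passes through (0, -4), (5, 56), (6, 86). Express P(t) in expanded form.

P(t) = 3t^2 - 3t - 4

Write P(t) = at^2 + bt + c. Substituting each data point gives a linear system:
  c = -4
  25a + 5b + c = 56
  36a + 6b + c = 86
Solving the system yields a = 3, b = -3, c = -4.
So P(t) = 3t² - 3t - 4.
Check: P(5) = 56. ✓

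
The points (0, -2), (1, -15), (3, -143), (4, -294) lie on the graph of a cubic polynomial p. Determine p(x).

p(x) = -3x^3 - 5x^2 - 5x - 2

Using the Lagrange interpolation formula with nodes 0, 1, 3, 4:
  L_0(x) = (x - 1)(x - 3)(x - 4) / -12
  L_1(x) = x(x - 3)(x - 4) / 6
  L_2(x) = x(x - 1)(x - 4) / -6
  L_3(x) = x(x - 1)(x - 3) / 12
Then p(x) = -2·L_0(x) - 15·L_1(x) - 143·L_2(x) - 294·L_3(x).
Expanding and collecting terms gives p(x) = -3x^3 - 5x^2 - 5x - 2.
Check: p(0) = -2. ✓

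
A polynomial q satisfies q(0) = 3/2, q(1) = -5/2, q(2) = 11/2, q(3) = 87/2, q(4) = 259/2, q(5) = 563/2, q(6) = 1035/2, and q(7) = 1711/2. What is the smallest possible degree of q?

3

Forward differences of the values at t = 0, 1, 2, 3, 4, 5, 6, 7:
  q  : 3/2  -5/2  11/2  87/2  259/2  563/2  1035/2  1711/2
  Δ  : -4  8  38  86  152  236  338
  Δ^2: 12  30  48  66  84  102
  Δ^3: 18  18  18  18  18
  Δ^4: 0  0  0  0
  Δ^5: 0  0  0
  Δ^6: 0  0
  Δ^7: 0
The third differences are constant (18) and nonzero, while all higher differences vanish, so the minimal degree is 3.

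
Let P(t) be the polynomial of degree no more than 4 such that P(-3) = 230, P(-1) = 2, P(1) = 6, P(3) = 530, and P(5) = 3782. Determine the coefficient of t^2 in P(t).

Write P(t) = at^4 + bt^3 + ct^2 + dt + e. Substituting each data point gives a linear system:
  81a - 27b + 9c - 3d + e = 230
  a - b + c - d + e = 2
  a + b + c + d + e = 6
  81a + 27b + 9c + 3d + e = 530
  625a + 125b + 25c + 5d + e = 3782
Solving the system yields a = 5, b = 6, c = -3, d = -4, e = 2.
So P(t) = 5t^4 + 6t^3 - 3t^2 - 4t + 2.
The coefficient of t^2 is -3.

-3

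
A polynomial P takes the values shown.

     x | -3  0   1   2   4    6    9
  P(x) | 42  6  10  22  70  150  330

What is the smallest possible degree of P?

2

Divided differences on the nodes -3, 0, 1, 2, 4, 6, 9:
  order 0: 42  6  10  22  70  150  330
  order 1: -12  4  12  24  40  60
  order 2: 4  4  4  4  4
  order 3: 0  0  0  0
  order 4: 0  0  0
  order 5: 0  0
  order 6: 0
The order-2 divided differences are all 4 (nonzero) and every higher order vanishes, so the data lies on a polynomial of degree exactly 2.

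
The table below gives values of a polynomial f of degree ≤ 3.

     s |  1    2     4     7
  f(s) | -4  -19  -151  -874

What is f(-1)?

Using the Lagrange interpolation formula with nodes 1, 2, 4, 7:
  L_0(s) = (s - 2)(s - 4)(s - 7) / -18
  L_1(s) = (s - 1)(s - 4)(s - 7) / 10
  L_2(s) = (s - 1)(s - 2)(s - 7) / -18
  L_3(s) = (s - 1)(s - 2)(s - 4) / 90
Then f(s) = -4·L_0(s) - 19·L_1(s) - 151·L_2(s) - 874·L_3(s).
Expanding and collecting terms gives f(s) = -3s^3 + 4s^2 - 6s + 1.
Evaluating at s = -1: f(-1) = 14.

14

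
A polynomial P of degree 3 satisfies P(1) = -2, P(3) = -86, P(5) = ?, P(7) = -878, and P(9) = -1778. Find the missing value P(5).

-346

The 4 known points determine the degree-3 polynomial uniquely.
Write P(x) = ax^3 + bx^2 + cx + d. Substituting each data point gives a linear system:
  a + b + c + d = -2
  27a + 9b + 3c + d = -86
  343a + 49b + 7c + d = -878
  729a + 81b + 9c + d = -1778
Solving the system yields a = -2, b = -4, c = 0, d = 4.
So P(x) = -2x³ - 4x² + 4.
Then P(5) = -346.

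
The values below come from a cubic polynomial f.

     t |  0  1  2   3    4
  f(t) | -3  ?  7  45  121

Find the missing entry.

The 4 known points determine the degree-3 polynomial uniquely.
Write f(t) = at^3 + bt^2 + ct + d. Substituting each data point gives a linear system:
  d = -3
  8a + 4b + 2c + d = 7
  27a + 9b + 3c + d = 45
  64a + 16b + 4c + d = 121
Solving the system yields a = 2, b = 1, c = -5, d = -3.
So f(t) = 2t³ + t² - 5t - 3.
Then f(1) = -5.

-5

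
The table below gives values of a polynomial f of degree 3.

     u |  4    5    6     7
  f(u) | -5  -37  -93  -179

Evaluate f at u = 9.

Using the Lagrange interpolation formula with nodes 4, 5, 6, 7:
  L_0(u) = (u - 5)(u - 6)(u - 7) / -6
  L_1(u) = (u - 4)(u - 6)(u - 7) / 2
  L_2(u) = (u - 4)(u - 5)(u - 7) / -2
  L_3(u) = (u - 4)(u - 5)(u - 6) / 6
Then f(u) = -5·L_0(u) - 37·L_1(u) - 93·L_2(u) - 179·L_3(u).
Expanding and collecting terms gives f(u) = -u^3 + 3u^2 + 2u + 3.
Evaluating at u = 9: f(9) = -465.

-465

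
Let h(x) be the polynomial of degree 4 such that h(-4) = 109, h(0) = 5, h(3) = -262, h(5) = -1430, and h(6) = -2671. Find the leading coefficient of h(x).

Write h(x) = ax^4 + bx^3 + cx^2 + dx + e. Substituting each data point gives a linear system:
  256a - 64b + 16c - 4d + e = 109
  e = 5
  81a + 27b + 9c + 3d + e = -262
  625a + 125b + 25c + 5d + e = -1430
  1296a + 216b + 36c + 6d + e = -2671
Solving the system yields a = -1, b = -6, c = -2, d = -2, e = 5.
So h(x) = -x^4 - 6x^3 - 2x^2 - 2x + 5.
The leading coefficient is -1.

-1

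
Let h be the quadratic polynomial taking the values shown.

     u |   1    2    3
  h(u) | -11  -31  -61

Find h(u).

h(u) = -5u^2 - 5u - 1

Write h(u) = au^2 + bu + c. Substituting each data point gives a linear system:
  a + b + c = -11
  4a + 2b + c = -31
  9a + 3b + c = -61
Solving the system yields a = -5, b = -5, c = -1.
So h(u) = -5u^2 - 5u - 1.
Check: h(1) = -11. ✓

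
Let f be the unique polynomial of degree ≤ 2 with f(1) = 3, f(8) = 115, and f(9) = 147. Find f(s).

f(s) = 2s^2 - 2s + 3

Write f(s) = as^2 + bs + c. Substituting each data point gives a linear system:
  a + b + c = 3
  64a + 8b + c = 115
  81a + 9b + c = 147
Solving the system yields a = 2, b = -2, c = 3.
So f(s) = 2s^2 - 2s + 3.
Check: f(9) = 147. ✓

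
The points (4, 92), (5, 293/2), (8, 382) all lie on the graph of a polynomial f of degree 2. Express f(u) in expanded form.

Write f(u) = au^2 + bu + c. Substituting each data point gives a linear system:
  16a + 4b + c = 92
  25a + 5b + c = 293/2
  64a + 8b + c = 382
Solving the system yields a = 6, b = 1/2, c = -6.
So f(u) = 6u^2 + (1/2)u - 6.
Check: f(4) = 92. ✓

f(u) = 6u^2 + (1/2)u - 6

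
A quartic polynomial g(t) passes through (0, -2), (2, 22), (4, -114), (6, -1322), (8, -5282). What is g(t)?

g(t) = -2t^4 + 5t^3 + 6t^2 - 4t - 2

Write g(t) = at^4 + bt^3 + ct^2 + dt + e. Substituting each data point gives a linear system:
  e = -2
  16a + 8b + 4c + 2d + e = 22
  256a + 64b + 16c + 4d + e = -114
  1296a + 216b + 36c + 6d + e = -1322
  4096a + 512b + 64c + 8d + e = -5282
Solving the system yields a = -2, b = 5, c = 6, d = -4, e = -2.
So g(t) = -2t^4 + 5t^3 + 6t^2 - 4t - 2.
Check: g(4) = -114. ✓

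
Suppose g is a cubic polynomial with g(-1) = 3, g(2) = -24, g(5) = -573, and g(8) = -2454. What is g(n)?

Using the Lagrange interpolation formula with nodes -1, 2, 5, 8:
  L_0(n) = (n - 2)(n - 5)(n - 8) / -162
  L_1(n) = (n + 1)(n - 5)(n - 8) / 54
  L_2(n) = (n + 1)(n - 2)(n - 8) / -54
  L_3(n) = (n + 1)(n - 2)(n - 5) / 162
Then g(n) = 3·L_0(n) - 24·L_1(n) - 573·L_2(n) - 2454·L_3(n).
Expanding and collecting terms gives g(n) = -5n³ + n² + 5n + 2.
Check: g(5) = -573. ✓

g(n) = -5n^3 + n^2 + 5n + 2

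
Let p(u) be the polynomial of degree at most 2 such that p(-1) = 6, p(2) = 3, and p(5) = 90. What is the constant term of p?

-5

Write p(u) = au^2 + bu + c. Substituting each data point gives a linear system:
  a - b + c = 6
  4a + 2b + c = 3
  25a + 5b + c = 90
Solving the system yields a = 5, b = -6, c = -5.
So p(u) = 5u^2 - 6u - 5.
The constant term is -5.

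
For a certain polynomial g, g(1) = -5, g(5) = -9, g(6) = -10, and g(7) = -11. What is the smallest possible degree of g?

1

Divided differences on the nodes 1, 5, 6, 7:
  order 0: -5  -9  -10  -11
  order 1: -1  -1  -1
  order 2: 0  0
  order 3: 0
The order-1 divided differences are all -1 (nonzero) and every higher order vanishes, so the data lies on a polynomial of degree exactly 1.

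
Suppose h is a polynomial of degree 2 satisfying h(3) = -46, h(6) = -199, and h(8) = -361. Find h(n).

Using the Lagrange interpolation formula with nodes 3, 6, 8:
  L_0(n) = (n - 6)(n - 8) / 15
  L_1(n) = (n - 3)(n - 8) / -6
  L_2(n) = (n - 3)(n - 6) / 10
Then h(n) = -46·L_0(n) - 199·L_1(n) - 361·L_2(n).
Expanding and collecting terms gives h(n) = -6n^2 + 3n - 1.
Check: h(8) = -361. ✓

h(n) = -6n^2 + 3n - 1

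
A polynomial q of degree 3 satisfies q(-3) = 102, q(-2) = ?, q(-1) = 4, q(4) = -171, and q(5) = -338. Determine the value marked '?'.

33

The 4 known points determine the degree-3 polynomial uniquely.
Write q(s) = as^3 + bs^2 + cs + d. Substituting each data point gives a linear system:
  -27a + 9b - 3c + d = 102
  -a + b - c + d = 4
  64a + 16b + 4c + d = -171
  125a + 25b + 5c + d = -338
Solving the system yields a = -3, b = 2, c = -2, d = -3.
So q(s) = -3s^3 + 2s^2 - 2s - 3.
Then q(-2) = 33.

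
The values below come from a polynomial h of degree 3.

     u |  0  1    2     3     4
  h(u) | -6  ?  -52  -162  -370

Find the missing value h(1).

On equispaced nodes a degree-3 polynomial has vanishing fourth forward difference, so
  h(0) - 4·h(1) + 6·h(2) - 4·h(3) + h(4) = 0.
Substituting the known values and solving for h(1):
  -4·h(1) = 40
  h(1) = -10.

-10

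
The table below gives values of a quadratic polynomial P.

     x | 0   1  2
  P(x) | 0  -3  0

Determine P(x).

Write P(x) = ax^2 + bx + c. Substituting each data point gives a linear system:
  c = 0
  a + b + c = -3
  4a + 2b + c = 0
Solving the system yields a = 3, b = -6, c = 0.
So P(x) = 3x^2 - 6x.
Check: P(0) = 0. ✓

P(x) = 3x^2 - 6x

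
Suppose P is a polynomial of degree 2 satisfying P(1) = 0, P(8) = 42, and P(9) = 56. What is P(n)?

P(n) = n^2 - 3n + 2

Write P(n) = an^2 + bn + c. Substituting each data point gives a linear system:
  a + b + c = 0
  64a + 8b + c = 42
  81a + 9b + c = 56
Solving the system yields a = 1, b = -3, c = 2.
So P(n) = n^2 - 3n + 2.
Check: P(9) = 56. ✓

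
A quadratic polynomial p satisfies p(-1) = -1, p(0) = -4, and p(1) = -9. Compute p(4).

Forward differences of the values at n = -1, 0, 1:
  p  : -1  -4  -9
  Δ  : -3  -5
  Δ^2: -2
The second differences are constant, confirming degree 2.
Interpolating (Newton forward form) and evaluating at n = 4 gives p(4) = -36.

-36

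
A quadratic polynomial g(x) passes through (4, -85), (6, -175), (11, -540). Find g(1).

-10

Using the Lagrange interpolation formula with nodes 4, 6, 11:
  L_0(x) = (x - 6)(x - 11) / 14
  L_1(x) = (x - 4)(x - 11) / -10
  L_2(x) = (x - 4)(x - 6) / 35
Then g(x) = -85·L_0(x) - 175·L_1(x) - 540·L_2(x).
Expanding and collecting terms gives g(x) = -4x^2 - 5x - 1.
Evaluating at x = 1: g(1) = -10.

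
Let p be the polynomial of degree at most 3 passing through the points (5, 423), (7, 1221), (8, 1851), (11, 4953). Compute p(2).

Write p(t) = at^3 + bt^2 + ct + d. Substituting each data point gives a linear system:
  125a + 25b + 5c + d = 423
  343a + 49b + 7c + d = 1221
  512a + 64b + 8c + d = 1851
  1331a + 121b + 11c + d = 4953
Solving the system yields a = 4, b = -3, c = -1, d = 3.
So p(t) = 4t^3 - 3t^2 - t + 3.
Then p(2) = 21.

21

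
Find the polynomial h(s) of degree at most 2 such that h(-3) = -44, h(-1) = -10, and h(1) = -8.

h(s) = -4s^2 + s - 5

Write h(s) = as^2 + bs + c. Substituting each data point gives a linear system:
  9a - 3b + c = -44
  a - b + c = -10
  a + b + c = -8
Solving the system yields a = -4, b = 1, c = -5.
So h(s) = -4s^2 + s - 5.
Check: h(-1) = -10. ✓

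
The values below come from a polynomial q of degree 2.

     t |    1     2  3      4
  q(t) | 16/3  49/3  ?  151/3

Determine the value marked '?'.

94/3

On equispaced nodes a degree-2 polynomial has vanishing third forward difference, so
  - q(1) + 3·q(2) - 3·q(3) + q(4) = 0.
Substituting the known values and solving for q(3):
  -3·q(3) = -94
  q(3) = 94/3.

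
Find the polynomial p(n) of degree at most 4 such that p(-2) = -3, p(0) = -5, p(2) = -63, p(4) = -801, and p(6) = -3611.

p(n) = -2n^4 - 5n^3 + n^2 + 5n - 5

Write p(n) = an^4 + bn^3 + cn^2 + dn + e. Substituting each data point gives a linear system:
  16a - 8b + 4c - 2d + e = -3
  e = -5
  16a + 8b + 4c + 2d + e = -63
  256a + 64b + 16c + 4d + e = -801
  1296a + 216b + 36c + 6d + e = -3611
Solving the system yields a = -2, b = -5, c = 1, d = 5, e = -5.
So p(n) = -2n^4 - 5n^3 + n^2 + 5n - 5.
Check: p(4) = -801. ✓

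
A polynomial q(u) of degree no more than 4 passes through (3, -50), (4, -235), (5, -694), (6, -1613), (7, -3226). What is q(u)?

q(u) = -2u^4 + 5u^3 - 3u^2 + u + 1

Write q(u) = au^4 + bu^3 + cu^2 + du + e. Substituting each data point gives a linear system:
  81a + 27b + 9c + 3d + e = -50
  256a + 64b + 16c + 4d + e = -235
  625a + 125b + 25c + 5d + e = -694
  1296a + 216b + 36c + 6d + e = -1613
  2401a + 343b + 49c + 7d + e = -3226
Solving the system yields a = -2, b = 5, c = -3, d = 1, e = 1.
So q(u) = -2u⁴ + 5u³ - 3u² + u + 1.
Check: q(3) = -50. ✓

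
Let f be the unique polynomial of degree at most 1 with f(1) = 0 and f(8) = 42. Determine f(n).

f(n) = 6n - 6

Using the Lagrange interpolation formula with nodes 1, 8:
  L_0(n) = (n - 8) / -7
  L_1(n) = (n - 1) / 7
Then f(n) = 0·L_0(n) + 42·L_1(n).
Expanding and collecting terms gives f(n) = 6n - 6.
Check: f(1) = 0. ✓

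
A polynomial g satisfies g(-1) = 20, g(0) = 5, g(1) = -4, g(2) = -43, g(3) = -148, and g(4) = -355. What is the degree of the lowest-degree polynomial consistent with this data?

Divided differences on the nodes -1, 0, 1, 2, 3, 4:
  order 0: 20  5  -4  -43  -148  -355
  order 1: -15  -9  -39  -105  -207
  order 2: 3  -15  -33  -51
  order 3: -6  -6  -6
  order 4: 0  0
  order 5: 0
The order-3 divided differences are all -6 (nonzero) and every higher order vanishes, so the data lies on a polynomial of degree exactly 3.

3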